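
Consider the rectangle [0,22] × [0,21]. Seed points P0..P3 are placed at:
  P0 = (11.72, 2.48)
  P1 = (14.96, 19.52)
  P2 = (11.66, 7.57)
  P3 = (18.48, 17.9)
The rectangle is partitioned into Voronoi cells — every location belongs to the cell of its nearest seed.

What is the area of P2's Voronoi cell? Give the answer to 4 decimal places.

Area of P2's cell: 190.0488

1. box [0,22]×[0,21]: [(0, 0) (22, 0) (22, 21) (0, 21)]
2. ⊥bis P2·P0 via (11.69,5.025): [(0, 4.8872) (22, 5.1465) (22, 21) (0, 21)]  |A|=351.6289
3. ⊥bis P2·P1 via (13.31,13.545): [(0, 17.2206) (0, 4.8872) (22, 5.1465) (22, 11.1453)]  |A|=201.6529
4. ⊥bis P2·P3 via (15.07,12.735): [(14.2265, 13.2919) (0, 17.2206) (0, 4.8872) (22, 5.1465) (22, 8.1597)]  |A|=190.0488
5. canonical 5-gon: [(14.2265, 13.2919) (0, 17.2206) (0, 4.8872) (22, 5.1465) (22, 8.1597)]
6. shoelace: 190.0488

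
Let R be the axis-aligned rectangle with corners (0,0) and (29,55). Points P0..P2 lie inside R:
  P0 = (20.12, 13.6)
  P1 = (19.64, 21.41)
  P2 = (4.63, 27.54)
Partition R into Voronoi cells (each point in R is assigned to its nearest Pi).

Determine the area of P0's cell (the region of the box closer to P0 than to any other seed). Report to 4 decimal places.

Area of P0's cell: 455.3925

1. box [0,29]×[0,55]: [(0, 0) (29, 0) (29, 55) (0, 55)]
2. ⊥bis P0·P1 via (19.88,17.505): [(0, 16.2832) (0, 0) (29, 0) (29, 18.0655)]  |A|=498.0561
3. ⊥bis P0·P2 via (12.375,20.57): [(9.0158, 16.8373) (0, 6.819) (0, 0) (29, 0) (29, 18.0655)]  |A|=455.3925
4. canonical 5-gon: [(9.0158, 16.8373) (0, 6.819) (0, 0) (29, 0) (29, 18.0655)]
5. shoelace: 455.3925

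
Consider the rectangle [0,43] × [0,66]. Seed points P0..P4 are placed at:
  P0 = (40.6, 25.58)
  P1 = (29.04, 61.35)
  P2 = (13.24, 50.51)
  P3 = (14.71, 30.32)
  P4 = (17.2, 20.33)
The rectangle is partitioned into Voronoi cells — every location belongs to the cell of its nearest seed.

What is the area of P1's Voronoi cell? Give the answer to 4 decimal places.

1. box [0,43]×[0,66]: [(0, 0) (43, 0) (43, 66) (0, 66)]
2. ⊥bis P1·P0 via (34.82,43.465): [(0, 32.212) (43, 46.1086) (43, 66) (0, 66)]  |A|=1154.1072
3. ⊥bis P1·P2 via (21.14,55.93): [(30.6226, 42.1085) (43, 46.1086) (43, 66) (14.2312, 66)]  |A|=466.7668
4. ⊥bis P1·P3 via (21.875,45.835): [(30.6226, 42.1085) (43, 46.1086) (43, 66) (14.2312, 66)]  |A|=466.7668
5. ⊥bis P1·P4 via (23.12,40.84): [(30.6226, 42.1085) (43, 46.1086) (43, 66) (14.2312, 66)]  |A|=466.7668
6. canonical 4-gon: [(30.6226, 42.1085) (43, 46.1086) (43, 66) (14.2312, 66)]
7. shoelace: 466.7668

Area of P1's cell: 466.7668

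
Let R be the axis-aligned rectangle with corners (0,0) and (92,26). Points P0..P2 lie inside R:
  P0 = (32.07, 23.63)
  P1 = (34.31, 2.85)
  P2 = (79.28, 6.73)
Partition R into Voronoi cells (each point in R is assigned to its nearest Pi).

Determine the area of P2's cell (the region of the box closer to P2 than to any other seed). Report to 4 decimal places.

Area of P2's cell: 910.1049

1. box [0,92]×[0,26]: [(0, 0) (92, 0) (92, 26) (0, 26)]
2. ⊥bis P2·P0 via (55.675,15.18): [(50.2409, 0) (92, 0) (92, 26) (59.5483, 26)]  |A|=964.74
3. ⊥bis P2·P1 via (56.795,4.79): [(55.8551, 15.6832) (57.2083, 0) (92, 0) (92, 26) (59.5483, 26)]  |A|=910.1049
4. canonical 5-gon: [(55.8551, 15.6832) (57.2083, 0) (92, 0) (92, 26) (59.5483, 26)]
5. shoelace: 910.1049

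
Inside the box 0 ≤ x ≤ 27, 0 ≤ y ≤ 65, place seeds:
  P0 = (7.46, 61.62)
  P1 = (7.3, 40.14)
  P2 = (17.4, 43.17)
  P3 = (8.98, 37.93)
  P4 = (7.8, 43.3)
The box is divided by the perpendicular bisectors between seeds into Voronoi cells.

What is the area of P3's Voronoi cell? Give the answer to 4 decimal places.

Area of P3's cell: 904.4630

1. box [0,27]×[0,65]: [(0, 0) (27, 0) (27, 65) (0, 65)]
2. ⊥bis P3·P0 via (8.22,49.775): [(0, 49.2476) (0, 0) (27, 0) (27, 50.98)]  |A|=1353.0719
3. ⊥bis P3·P1 via (8.14,39.035): [(23.5632, 50.7595) (0, 32.8471) (0, 0) (27, 0) (27, 50.98)]  |A|=1159.8479
4. ⊥bis P3·P2 via (13.19,40.55): [(12.2082, 42.1276) (0, 32.8471) (0, 0) (27, 0) (27, 18.3591)]  |A|=905.007
5. ⊥bis P3·P4 via (8.39,40.615): [(12.577, 41.535) (10.9619, 41.1801) (0, 32.8471) (0, 0) (27, 0) (27, 18.3591)]  |A|=904.463
6. canonical 6-gon: [(12.577, 41.535) (10.9619, 41.1801) (0, 32.8471) (0, 0) (27, 0) (27, 18.3591)]
7. shoelace: 904.463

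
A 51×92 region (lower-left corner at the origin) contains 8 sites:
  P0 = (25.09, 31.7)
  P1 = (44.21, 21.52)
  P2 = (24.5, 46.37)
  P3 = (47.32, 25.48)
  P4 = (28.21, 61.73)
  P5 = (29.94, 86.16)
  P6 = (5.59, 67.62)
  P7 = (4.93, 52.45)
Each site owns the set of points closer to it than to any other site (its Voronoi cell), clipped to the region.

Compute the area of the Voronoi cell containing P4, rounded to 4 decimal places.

Area of P4's cell: 717.6357

1. box [0,51]×[0,92]: [(0, 0) (51, 0) (51, 92) (0, 92)]
2. ⊥bis P4·P0 via (26.65,46.715): [(0, 49.4838) (51, 44.1851) (51, 92) (0, 92)]  |A|=2303.4415
3. ⊥bis P4·P1 via (36.21,41.625): [(0, 49.4838) (44.374, 44.8735) (51, 47.5101) (51, 92) (0, 92)]  |A|=2292.4259
4. ⊥bis P4·P2 via (26.355,54.05): [(0, 60.4157) (51, 48.0973) (51, 92) (0, 92)]  |A|=1924.9178
5. ⊥bis P4·P3 via (37.765,43.605): [(0, 60.4157) (47.7676, 48.8781) (51, 50.5821) (51, 92) (0, 92)]  |A|=1920.9019
6. ⊥bis P4·P5 via (29.075,73.945): [(0, 76.0039) (0, 60.4157) (47.7676, 48.8781) (51, 50.5821) (51, 72.3924)]  |A|=1013.0081
7. ⊥bis P4·P6 via (16.9,64.675): [(19.4905, 74.6237) (14.8565, 56.8273) (47.7676, 48.8781) (51, 50.5821) (51, 72.3924)]  |A|=720.5855
8. ⊥bis P4·P7 via (16.57,57.09): [(19.4905, 74.6237) (15.5749, 59.5862) (16.8684, 56.3414) (47.7676, 48.8781) (51, 50.5821) (51, 72.3924)]  |A|=717.6357
9. canonical 6-gon: [(19.4905, 74.6237) (15.5749, 59.5862) (16.8684, 56.3414) (47.7676, 48.8781) (51, 50.5821) (51, 72.3924)]
10. shoelace: 717.6357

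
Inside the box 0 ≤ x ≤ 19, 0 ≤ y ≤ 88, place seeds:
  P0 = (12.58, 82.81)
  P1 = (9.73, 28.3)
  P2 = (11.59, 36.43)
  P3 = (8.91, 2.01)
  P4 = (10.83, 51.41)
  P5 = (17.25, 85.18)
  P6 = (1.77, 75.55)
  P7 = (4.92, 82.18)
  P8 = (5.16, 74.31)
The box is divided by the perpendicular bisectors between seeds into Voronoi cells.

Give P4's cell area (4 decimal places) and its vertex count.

1. box [0,19]×[0,88]: [(0, 0) (19, 0) (19, 88) (0, 88)]
2. ⊥bis P4·P0 via (11.705,67.11): [(0, 67.7623) (0, 0) (19, 0) (19, 66.7034)]  |A|=1277.4249
3. ⊥bis P4·P1 via (10.28,39.855): [(0, 67.7623) (0, 40.3443) (19, 39.4399) (19, 66.7034)]  |A|=519.4745
4. ⊥bis P4·P2 via (11.21,43.92): [(0, 67.7623) (0, 43.3513) (19, 44.3152) (19, 66.7034)]  |A|=444.5933
5. ⊥bis P4·P3 via (9.87,26.71): [(0, 67.7623) (0, 43.3513) (19, 44.3152) (19, 66.7034)]  |A|=444.5933
6. ⊥bis P4·P5 via (14.04,68.295): [(0, 67.7623) (0, 43.3513) (19, 44.3152) (19, 66.7034)]  |A|=444.5933
7. ⊥bis P4·P6 via (6.3,63.48): [(15.4203, 66.9029) (0, 61.1155) (0, 43.3513) (19, 44.3152) (19, 66.7034)]  |A|=393.3455
8. ⊥bis P4·P7 via (7.875,66.795): [(15.4203, 66.9029) (0, 61.1155) (0, 43.3513) (19, 44.3152) (19, 66.7034)]  |A|=393.3455
9. ⊥bis P4·P8 via (7.995,62.86): [(0, 60.8805) (0, 43.3513) (19, 44.3152) (19, 65.5848)]  |A|=368.5884
10. canonical 4-gon: [(0, 60.8805) (0, 43.3513) (19, 44.3152) (19, 65.5848)]
11. shoelace: 368.5884

Area of P4's cell: 368.5884 (4 vertices)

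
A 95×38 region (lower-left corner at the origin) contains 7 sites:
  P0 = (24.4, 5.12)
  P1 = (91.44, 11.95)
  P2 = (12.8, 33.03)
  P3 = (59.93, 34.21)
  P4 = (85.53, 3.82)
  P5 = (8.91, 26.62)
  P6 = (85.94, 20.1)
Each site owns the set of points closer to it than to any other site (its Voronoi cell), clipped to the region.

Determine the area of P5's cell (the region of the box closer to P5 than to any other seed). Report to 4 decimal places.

1. box [0,95]×[0,38]: [(0, 0) (95, 0) (95, 38) (0, 38)]
2. ⊥bis P5·P0 via (16.655,15.87): [(0, 3.8707) (47.3713, 38) (0, 38)]  |A|=808.3752
3. ⊥bis P5·P1 via (50.175,19.285): [(0, 3.8707) (47.3713, 38) (0, 38)]  |A|=808.3752
4. ⊥bis P5·P2 via (10.855,29.825): [(0, 36.4125) (0, 3.8707) (24.5168, 21.5341)]  |A|=398.911
5. ⊥bis P5·P3 via (34.42,30.415): [(0, 36.4125) (0, 3.8707) (24.5168, 21.5341)]  |A|=398.911
6. ⊥bis P5·P4 via (47.22,15.22): [(0, 36.4125) (0, 3.8707) (24.5168, 21.5341)]  |A|=398.911
7. ⊥bis P5·P6 via (47.425,23.36): [(0, 36.4125) (0, 3.8707) (24.5168, 21.5341)]  |A|=398.911
8. canonical 3-gon: [(0, 36.4125) (0, 3.8707) (24.5168, 21.5341)]
9. shoelace: 398.911

Area of P5's cell: 398.9110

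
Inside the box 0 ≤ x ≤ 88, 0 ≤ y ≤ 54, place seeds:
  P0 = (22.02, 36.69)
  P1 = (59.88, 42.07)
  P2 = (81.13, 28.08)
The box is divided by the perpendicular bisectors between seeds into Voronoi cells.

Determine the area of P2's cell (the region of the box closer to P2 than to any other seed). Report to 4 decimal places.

1. box [0,88]×[0,54]: [(0, 0) (88, 0) (88, 54) (0, 54)]
2. ⊥bis P2·P0 via (51.575,32.385): [(46.8578, 0) (88, 0) (88, 54) (54.7235, 54)]  |A|=2009.3067
3. ⊥bis P2·P1 via (70.505,35.075): [(47.4133, 0) (88, 0) (88, 54) (82.9643, 54)]  |A|=1231.8048
4. canonical 4-gon: [(47.4133, 0) (88, 0) (88, 54) (82.9643, 54)]
5. shoelace: 1231.8048

Area of P2's cell: 1231.8048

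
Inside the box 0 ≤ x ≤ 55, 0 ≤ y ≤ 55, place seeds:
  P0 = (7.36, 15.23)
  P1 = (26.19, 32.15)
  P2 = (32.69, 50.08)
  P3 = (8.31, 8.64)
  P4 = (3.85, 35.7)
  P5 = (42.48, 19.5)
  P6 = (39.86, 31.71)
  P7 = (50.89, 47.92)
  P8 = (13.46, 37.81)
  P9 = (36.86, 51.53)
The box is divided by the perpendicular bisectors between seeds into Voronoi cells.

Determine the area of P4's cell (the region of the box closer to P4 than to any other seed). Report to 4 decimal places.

Area of P4's cell: 233.2423

1. box [0,55]×[0,55]: [(0, 0) (55, 0) (55, 55) (0, 55)]
2. ⊥bis P4·P0 via (5.605,25.465): [(0, 24.5039) (55, 33.9348) (55, 55) (0, 55)]  |A|=1417.936
3. ⊥bis P4·P1 via (15.02,33.925): [(0, 24.5039) (13.9017, 26.8876) (18.369, 55) (0, 55)]  |A|=470.1716
4. ⊥bis P4·P2 via (18.27,42.89): [(0, 24.5039) (13.9017, 26.8876) (16.8858, 45.6662) (12.2318, 55) (0, 55)]  |A|=441.5299
5. ⊥bis P4·P3 via (6.08,22.17): [(0, 24.5039) (13.9017, 26.8876) (16.8858, 45.6662) (12.2318, 55) (0, 55)]  |A|=441.5299
6. ⊥bis P4·P5 via (23.165,27.6): [(0, 24.5039) (13.9017, 26.8876) (16.8858, 45.6662) (12.2318, 55) (0, 55)]  |A|=441.5299
7. ⊥bis P4·P6 via (21.855,33.705): [(0, 24.5039) (13.9017, 26.8876) (16.8858, 45.6662) (12.2318, 55) (0, 55)]  |A|=441.5299
8. ⊥bis P4·P7 via (27.37,41.81): [(0, 24.5039) (13.9017, 26.8876) (16.8858, 45.6662) (12.2318, 55) (0, 55)]  |A|=441.5299
9. ⊥bis P4·P8 via (8.655,36.755): [(0, 24.5039) (10.9333, 26.3786) (4.6491, 55) (0, 55)]  |A|=233.2423
10. ⊥bis P4·P9 via (20.355,43.615): [(0, 24.5039) (10.9333, 26.3786) (4.6491, 55) (0, 55)]  |A|=233.2423
11. canonical 4-gon: [(0, 24.5039) (10.9333, 26.3786) (4.6491, 55) (0, 55)]
12. shoelace: 233.2423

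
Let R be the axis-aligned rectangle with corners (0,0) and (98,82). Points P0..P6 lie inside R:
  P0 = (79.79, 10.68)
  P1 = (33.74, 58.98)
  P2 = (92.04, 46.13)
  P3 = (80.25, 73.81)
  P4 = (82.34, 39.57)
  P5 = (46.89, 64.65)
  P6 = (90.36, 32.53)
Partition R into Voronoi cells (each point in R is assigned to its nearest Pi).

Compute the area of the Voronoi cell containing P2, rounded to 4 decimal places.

Area of P2's cell: 332.3010

1. box [0,98]×[0,82]: [(0, 0) (98, 0) (98, 82) (0, 82)]
2. ⊥bis P2·P0 via (85.915,28.405): [(0, 58.0935) (98, 24.2289) (98, 82) (0, 82)]  |A|=4002.1984
3. ⊥bis P2·P1 via (62.89,52.555): [(59.5734, 37.5075) (98, 24.2289) (98, 82) (69.38, 82)]  |A|=1746.6603
4. ⊥bis P2·P3 via (86.145,59.97): [(62.2843, 49.8068) (59.5734, 37.5075) (98, 24.2289) (98, 65.0195)]  |A|=982.7402
5. ⊥bis P2·P4 via (87.19,42.85): [(77.9675, 56.4869) (98, 26.8657) (98, 65.0195)]  |A|=382.1576
6. ⊥bis P2·P5 via (69.465,55.39): [(77.9675, 56.4869) (98, 26.8657) (98, 65.0195)]  |A|=382.1576
7. ⊥bis P2·P6 via (91.2,39.33): [(77.9675, 56.4869) (89.422, 39.5496) (98, 38.49) (98, 65.0195)]  |A|=332.301
8. canonical 4-gon: [(77.9675, 56.4869) (89.422, 39.5496) (98, 38.49) (98, 65.0195)]
9. shoelace: 332.301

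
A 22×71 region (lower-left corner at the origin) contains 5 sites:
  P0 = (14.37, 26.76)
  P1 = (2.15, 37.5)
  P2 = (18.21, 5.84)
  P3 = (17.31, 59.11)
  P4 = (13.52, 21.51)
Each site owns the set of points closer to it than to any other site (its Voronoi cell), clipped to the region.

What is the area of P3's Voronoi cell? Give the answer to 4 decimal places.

1. box [0,22]×[0,71]: [(0, 0) (22, 0) (22, 71) (0, 71)]
2. ⊥bis P3·P0 via (15.84,42.935): [(0, 44.3746) (22, 42.3752) (22, 71) (0, 71)]  |A|=607.753
3. ⊥bis P3·P1 via (9.73,48.305): [(0, 55.1309) (17.6146, 42.7737) (22, 42.3752) (22, 71) (0, 71)]  |A|=513.0188
4. ⊥bis P3·P2 via (17.76,32.475): [(0, 55.1309) (17.6146, 42.7737) (22, 42.3752) (22, 71) (0, 71)]  |A|=513.0188
5. ⊥bis P3·P4 via (15.415,40.31): [(0, 55.1309) (17.6146, 42.7737) (22, 42.3752) (22, 71) (0, 71)]  |A|=513.0188
6. canonical 5-gon: [(0, 55.1309) (17.6146, 42.7737) (22, 42.3752) (22, 71) (0, 71)]
7. shoelace: 513.0188

Area of P3's cell: 513.0188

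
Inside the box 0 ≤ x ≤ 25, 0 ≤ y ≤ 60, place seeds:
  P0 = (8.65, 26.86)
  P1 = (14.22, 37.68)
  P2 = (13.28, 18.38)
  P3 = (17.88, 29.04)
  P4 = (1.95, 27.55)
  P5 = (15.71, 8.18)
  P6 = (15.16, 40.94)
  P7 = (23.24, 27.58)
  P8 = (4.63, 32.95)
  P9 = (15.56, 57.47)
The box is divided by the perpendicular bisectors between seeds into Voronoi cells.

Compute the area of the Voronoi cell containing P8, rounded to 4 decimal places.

1. box [0,25]×[0,60]: [(0, 0) (25, 0) (25, 60) (0, 60)]
2. ⊥bis P8·P0 via (6.64,29.905): [(0, 25.5219) (25, 42.0244) (25, 60) (0, 60)]  |A|=655.6706
3. ⊥bis P8·P1 via (9.425,35.315): [(0, 54.424) (0, 25.5219) (10.7539, 32.6206)]  |A|=155.4056
4. ⊥bis P8·P2 via (8.955,25.665): [(0, 54.424) (0, 25.5219) (10.7539, 32.6206)]  |A|=155.4056
5. ⊥bis P8·P3 via (11.255,30.995): [(0, 54.424) (0, 25.5219) (10.7539, 32.6206)]  |A|=155.4056
6. ⊥bis P8·P4 via (3.29,30.25): [(0, 54.424) (0, 31.8828) (5.5006, 29.1529) (10.7539, 32.6206)]  |A|=137.9113
7. ⊥bis P8·P5 via (10.17,20.565): [(0, 54.424) (0, 31.8828) (5.5006, 29.1529) (10.7539, 32.6206)]  |A|=137.9113
8. ⊥bis P8·P6 via (9.895,36.945): [(6.255, 41.7422) (0, 49.9856) (0, 31.8828) (5.5006, 29.1529) (10.7539, 32.6206)]  |A|=124.0302
9. ⊥bis P8·P7 via (13.935,30.265): [(6.255, 41.7422) (0, 49.9856) (0, 31.8828) (5.5006, 29.1529) (10.7539, 32.6206)]  |A|=124.0302
10. ⊥bis P8·P9 via (10.095,45.21): [(6.255, 41.7422) (0.3161, 49.569) (0, 49.7099) (0, 31.8828) (5.5006, 29.1529) (10.7539, 32.6206)]  |A|=123.9866
11. canonical 6-gon: [(6.255, 41.7422) (0.3161, 49.569) (0, 49.7099) (0, 31.8828) (5.5006, 29.1529) (10.7539, 32.6206)]
12. shoelace: 123.9866

Area of P8's cell: 123.9866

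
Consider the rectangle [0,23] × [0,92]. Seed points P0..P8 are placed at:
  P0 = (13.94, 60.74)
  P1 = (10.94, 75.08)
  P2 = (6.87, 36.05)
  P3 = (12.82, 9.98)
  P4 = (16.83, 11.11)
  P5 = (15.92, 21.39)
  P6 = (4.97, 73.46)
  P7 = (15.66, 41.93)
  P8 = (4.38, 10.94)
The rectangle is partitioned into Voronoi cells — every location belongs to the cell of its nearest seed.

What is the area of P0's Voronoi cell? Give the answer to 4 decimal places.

Area of P0's cell: 357.1164

1. box [0,23]×[0,92]: [(0, 0) (23, 0) (23, 92) (0, 92)]
2. ⊥bis P0·P1 via (12.44,67.91): [(0, 65.3075) (0, 0) (23, 0) (23, 70.1192)]  |A|=1557.407
3. ⊥bis P0·P2 via (10.405,48.395): [(0, 65.3075) (0, 51.3745) (23, 44.7884) (23, 70.1192)]  |A|=451.5337
4. ⊥bis P0·P3 via (13.38,35.36): [(0, 65.3075) (0, 51.3745) (23, 44.7884) (23, 70.1192)]  |A|=451.5337
5. ⊥bis P0·P4 via (15.385,35.925): [(0, 65.3075) (0, 51.3745) (23, 44.7884) (23, 70.1192)]  |A|=451.5337
6. ⊥bis P0·P5 via (14.93,41.065): [(0, 65.3075) (0, 51.3745) (23, 44.7884) (23, 70.1192)]  |A|=451.5337
7. ⊥bis P0·P6 via (9.455,67.1): [(9.8291, 67.3638) (0, 60.4324) (0, 51.3745) (23, 44.7884) (23, 70.1192)]  |A|=427.5752
8. ⊥bis P0·P7 via (14.8,51.335): [(9.8291, 67.3638) (0, 60.4324) (0, 51.3745) (3.6867, 50.3188) (23, 52.0848) (23, 70.1192)]  |A|=357.1164
9. ⊥bis P0·P8 via (9.16,35.84): [(9.8291, 67.3638) (0, 60.4324) (0, 51.3745) (3.6867, 50.3188) (23, 52.0848) (23, 70.1192)]  |A|=357.1164
10. canonical 6-gon: [(9.8291, 67.3638) (0, 60.4324) (0, 51.3745) (3.6867, 50.3188) (23, 52.0848) (23, 70.1192)]
11. shoelace: 357.1164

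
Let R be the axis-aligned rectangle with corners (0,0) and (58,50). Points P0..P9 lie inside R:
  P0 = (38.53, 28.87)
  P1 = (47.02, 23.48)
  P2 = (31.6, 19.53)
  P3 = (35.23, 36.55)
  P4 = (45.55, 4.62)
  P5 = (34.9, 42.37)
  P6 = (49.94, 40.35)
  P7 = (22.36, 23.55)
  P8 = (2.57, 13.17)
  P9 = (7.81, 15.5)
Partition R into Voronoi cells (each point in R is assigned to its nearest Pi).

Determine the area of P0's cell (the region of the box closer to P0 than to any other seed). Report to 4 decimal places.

Area of P0's cell: 125.2126

1. box [0,58]×[0,50]: [(0, 0) (58, 0) (58, 50) (0, 50)]
2. ⊥bis P0·P1 via (42.775,26.175): [(0, 0) (26.1574, 0) (57.9006, 50) (0, 50)]  |A|=2101.4517
3. ⊥bis P0·P2 via (35.065,24.2): [(39.4538, 20.9436) (57.9006, 50) (0.2927, 50)]  |A|=836.9384
4. ⊥bis P0·P3 via (36.88,32.71): [(28.4674, 29.0952) (39.4538, 20.9436) (50.6915, 38.6446)]  |A|=143.0376
5. ⊥bis P0·P4 via (42.04,16.745): [(28.4674, 29.0952) (39.4538, 20.9436) (50.6915, 38.6446)]  |A|=143.0376
6. ⊥bis P0·P5 via (36.715,35.62): [(28.4674, 29.0952) (39.4538, 20.9436) (50.6915, 38.6446)]  |A|=143.0376
7. ⊥bis P0·P6 via (44.235,34.61): [(43.3497, 35.4899) (28.4674, 29.0952) (39.4538, 20.9436) (46.6232, 32.2364)]  |A|=125.9306
8. ⊥bis P0·P7 via (30.445,26.21): [(43.3497, 35.4899) (29.3684, 29.4824) (29.8279, 28.0858) (39.4538, 20.9436) (46.6232, 32.2364)]  |A|=125.2126
9. ⊥bis P0·P8 via (20.55,21.02): [(43.3497, 35.4899) (29.3684, 29.4824) (29.8279, 28.0858) (39.4538, 20.9436) (46.6232, 32.2364)]  |A|=125.2126
10. ⊥bis P0·P9 via (23.17,22.185): [(43.3497, 35.4899) (29.3684, 29.4824) (29.8279, 28.0858) (39.4538, 20.9436) (46.6232, 32.2364)]  |A|=125.2126
11. canonical 5-gon: [(43.3497, 35.4899) (29.3684, 29.4824) (29.8279, 28.0858) (39.4538, 20.9436) (46.6232, 32.2364)]
12. shoelace: 125.2126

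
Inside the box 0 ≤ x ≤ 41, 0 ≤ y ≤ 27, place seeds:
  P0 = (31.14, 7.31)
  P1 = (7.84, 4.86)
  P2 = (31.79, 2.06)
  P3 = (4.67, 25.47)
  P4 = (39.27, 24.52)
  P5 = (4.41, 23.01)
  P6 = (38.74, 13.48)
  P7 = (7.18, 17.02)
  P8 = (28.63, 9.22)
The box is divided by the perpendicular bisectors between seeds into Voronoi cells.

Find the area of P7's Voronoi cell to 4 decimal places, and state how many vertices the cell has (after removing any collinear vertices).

1. box [0,41]×[0,27]: [(0, 0) (41, 0) (41, 27) (0, 27)]
2. ⊥bis P7·P0 via (19.16,12.165): [(0, 0) (14.23, 0) (25.172, 27) (0, 27)]  |A|=531.9276
3. ⊥bis P7·P1 via (7.51,10.94): [(0, 10.5324) (18.9144, 11.559) (25.172, 27) (0, 27)]  |A|=350.0783
4. ⊥bis P7·P2 via (19.485,9.54): [(0, 10.5324) (18.9144, 11.559) (25.172, 27) (0, 27)]  |A|=350.0783
5. ⊥bis P7·P3 via (5.925,21.245): [(0, 19.485) (0, 10.5324) (18.9144, 11.559) (25.1546, 26.957)]  |A|=255.0189
6. ⊥bis P7·P4 via (23.225,20.77): [(21.9981, 26.0194) (0, 19.485) (0, 10.5324) (18.9144, 11.559) (23.0137, 21.6742)]  |A|=247.6851
7. ⊥bis P7·P5 via (5.795,20.015): [(21.9981, 26.0194) (12.9982, 23.346) (0, 17.3352) (0, 10.5324) (18.9144, 11.559) (23.0137, 21.6742)]  |A|=233.7129
8. ⊥bis P7·P6 via (22.96,15.25): [(21.9981, 26.0194) (12.9982, 23.346) (0, 17.3352) (0, 10.5324) (18.9144, 11.559) (23.0137, 21.6742)]  |A|=233.7129
9. ⊥bis P7·P8 via (17.905,13.12): [(22.2319, 25.019) (21.9981, 26.0194) (12.9982, 23.346) (0, 17.3352) (0, 10.5324) (17.3056, 11.4717)]  |A|=212.2209
10. canonical 6-gon: [(22.2319, 25.019) (21.9981, 26.0194) (12.9982, 23.346) (0, 17.3352) (0, 10.5324) (17.3056, 11.4717)]
11. shoelace: 212.2209

Area of P7's cell: 212.2209 (6 vertices)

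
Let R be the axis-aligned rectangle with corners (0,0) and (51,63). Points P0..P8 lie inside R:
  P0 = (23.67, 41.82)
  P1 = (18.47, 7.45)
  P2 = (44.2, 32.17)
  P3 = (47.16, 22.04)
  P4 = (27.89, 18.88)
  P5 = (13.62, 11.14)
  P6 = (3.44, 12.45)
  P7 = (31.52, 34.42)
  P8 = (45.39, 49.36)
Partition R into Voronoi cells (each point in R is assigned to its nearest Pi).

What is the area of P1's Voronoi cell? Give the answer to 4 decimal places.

Area of P1's cell: 230.6985

1. box [0,51]×[0,63]: [(0, 0) (51, 0) (51, 63) (0, 63)]
2. ⊥bis P1·P0 via (21.07,24.635): [(0, 27.8228) (0, 0) (51, 0) (51, 20.1067)]  |A|=1222.203
3. ⊥bis P1·P2 via (31.335,19.81): [(27.6568, 23.6384) (0, 27.8228) (0, 0) (50.3674, 0)]  |A|=980.0484
4. ⊥bis P1·P3 via (32.815,14.745): [(29.007, 22.2331) (27.6568, 23.6384) (0, 27.8228) (0, 0) (40.3134, 0)]  |A|=868.2828
5. ⊥bis P1·P4 via (23.18,13.165): [(6.6076, 26.8231) (0, 27.8228) (0, 0) (39.1541, 0)]  |A|=617.0378
6. ⊥bis P1·P5 via (16.045,9.295): [(20.6044, 15.2877) (8.9731, 0) (39.1541, 0)]  |A|=230.6985
7. ⊥bis P1·P6 via (10.955,9.95): [(20.6044, 15.2877) (8.9731, 0) (39.1541, 0)]  |A|=230.6985
8. ⊥bis P1·P7 via (24.995,20.935): [(20.6044, 15.2877) (8.9731, 0) (39.1541, 0)]  |A|=230.6985
9. ⊥bis P1·P8 via (31.93,28.405): [(20.6044, 15.2877) (8.9731, 0) (39.1541, 0)]  |A|=230.6985
10. canonical 3-gon: [(20.6044, 15.2877) (8.9731, 0) (39.1541, 0)]
11. shoelace: 230.6985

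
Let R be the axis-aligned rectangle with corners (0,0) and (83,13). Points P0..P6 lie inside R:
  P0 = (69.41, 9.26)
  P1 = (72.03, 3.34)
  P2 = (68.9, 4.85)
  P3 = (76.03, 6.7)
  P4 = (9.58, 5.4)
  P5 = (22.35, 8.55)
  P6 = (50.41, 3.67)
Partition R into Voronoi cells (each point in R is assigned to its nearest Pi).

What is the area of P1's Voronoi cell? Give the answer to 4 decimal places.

Area of P1's cell: 35.8493

1. box [0,83]×[0,13]: [(0, 0) (83, 0) (83, 13) (0, 13)]
2. ⊥bis P1·P0 via (70.72,6.3): [(56.4849, 0) (83, 0) (83, 11.7347)]  |A|=155.5739
3. ⊥bis P1·P2 via (70.465,4.095): [(71.7483, 6.7551) (68.4895, 0) (83, 0) (83, 11.7347)]  |A|=115.0278
4. ⊥bis P1·P3 via (74.03,5.02): [(72.3492, 7.021) (71.7483, 6.7551) (68.4895, 0) (78.2468, 0)]  |A|=35.8493
5. ⊥bis P1·P4 via (40.805,4.37): [(72.3492, 7.021) (71.7483, 6.7551) (68.4895, 0) (78.2468, 0)]  |A|=35.8493
6. ⊥bis P1·P5 via (47.19,5.945): [(72.3492, 7.021) (71.7483, 6.7551) (68.4895, 0) (78.2468, 0)]  |A|=35.8493
7. ⊥bis P1·P6 via (61.22,3.505): [(72.3492, 7.021) (71.7483, 6.7551) (68.4895, 0) (78.2468, 0)]  |A|=35.8493
8. canonical 4-gon: [(72.3492, 7.021) (71.7483, 6.7551) (68.4895, 0) (78.2468, 0)]
9. shoelace: 35.8493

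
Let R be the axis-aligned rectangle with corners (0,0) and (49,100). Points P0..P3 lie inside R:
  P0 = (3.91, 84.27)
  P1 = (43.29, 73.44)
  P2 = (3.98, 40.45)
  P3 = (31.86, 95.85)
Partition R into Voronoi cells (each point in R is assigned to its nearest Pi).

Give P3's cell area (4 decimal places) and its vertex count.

1. box [0,49]×[0,100]: [(0, 0) (49, 0) (49, 100) (0, 100)]
2. ⊥bis P3·P0 via (17.885,90.06): [(49, 14.9595) (49, 100) (13.7667, 100)]  |A|=1498.1275
3. ⊥bis P3·P1 via (37.575,84.645): [(23.1721, 77.2989) (49, 90.4722) (49, 100) (13.7667, 100)]  |A|=522.958
4. ⊥bis P3·P2 via (17.92,68.15): [(23.1721, 77.2989) (49, 90.4722) (49, 100) (13.7667, 100)]  |A|=522.958
5. canonical 4-gon: [(23.1721, 77.2989) (49, 90.4722) (49, 100) (13.7667, 100)]
6. shoelace: 522.958

Area of P3's cell: 522.9580 (4 vertices)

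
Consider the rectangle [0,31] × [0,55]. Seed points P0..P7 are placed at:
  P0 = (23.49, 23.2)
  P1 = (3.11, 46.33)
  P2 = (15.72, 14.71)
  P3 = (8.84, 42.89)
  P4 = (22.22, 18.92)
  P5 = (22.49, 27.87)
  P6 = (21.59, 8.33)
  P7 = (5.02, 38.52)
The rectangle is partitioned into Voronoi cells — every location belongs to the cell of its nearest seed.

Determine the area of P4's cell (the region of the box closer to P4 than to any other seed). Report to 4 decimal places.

1. box [0,31]×[0,55]: [(0, 0) (31, 0) (31, 55) (0, 55)]
2. ⊥bis P4·P0 via (22.855,21.06): [(0, 27.8417) (0, 0) (31, 0) (31, 18.6431)]  |A|=720.5157
3. ⊥bis P4·P1 via (12.665,32.625): [(4.0714, 26.6336) (0, 23.7951) (0, 0) (31, 0) (31, 18.6431)]  |A|=712.2779
4. ⊥bis P4·P2 via (18.97,16.815): [(14.6421, 23.497) (29.8609, 0) (31, 0) (31, 18.6431)]  |A|=165.8633
5. ⊥bis P4·P3 via (15.53,30.905): [(14.6421, 23.497) (29.8609, 0) (31, 0) (31, 18.6431)]  |A|=165.8633
6. ⊥bis P4·P5 via (22.355,23.395): [(14.6421, 23.497) (29.8609, 0) (31, 0) (31, 18.6431)]  |A|=165.8633
7. ⊥bis P4·P6 via (21.905,13.625): [(14.6421, 23.497) (21.0013, 13.6788) (31, 13.0839) (31, 18.6431)]  |A|=92.6618
8. ⊥bis P4·P7 via (13.62,28.72): [(14.6421, 23.497) (21.0013, 13.6788) (31, 13.0839) (31, 18.6431)]  |A|=92.6618
9. canonical 4-gon: [(14.6421, 23.497) (21.0013, 13.6788) (31, 13.0839) (31, 18.6431)]
10. shoelace: 92.6618

Area of P4's cell: 92.6618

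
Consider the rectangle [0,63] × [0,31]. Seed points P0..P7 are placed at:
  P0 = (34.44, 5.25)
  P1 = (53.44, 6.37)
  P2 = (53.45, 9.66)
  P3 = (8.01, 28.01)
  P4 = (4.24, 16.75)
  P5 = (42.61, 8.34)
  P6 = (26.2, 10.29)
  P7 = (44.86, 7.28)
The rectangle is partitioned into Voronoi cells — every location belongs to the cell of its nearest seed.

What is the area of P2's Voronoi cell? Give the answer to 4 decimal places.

Area of P2's cell: 369.4880

1. box [0,63]×[0,31]: [(0, 0) (63, 0) (63, 31) (0, 31)]
2. ⊥bis P2·P0 via (43.945,7.455): [(45.6744, 0) (63, 0) (63, 31) (38.483, 31)]  |A|=648.5604
3. ⊥bis P2·P1 via (53.445,8.015): [(43.8083, 8.0443) (63, 7.986) (63, 31) (38.483, 31)]  |A|=502.2424
4. ⊥bis P2·P3 via (30.73,18.835): [(43.8083, 8.0443) (63, 7.986) (63, 31) (38.483, 31)]  |A|=502.2424
5. ⊥bis P2·P4 via (28.845,13.205): [(43.8083, 8.0443) (63, 7.986) (63, 31) (38.483, 31)]  |A|=502.2424
6. ⊥bis P2·P5 via (48.03,9): [(48.148, 8.0311) (63, 7.986) (63, 31) (45.351, 31)]  |A|=373.5911
7. ⊥bis P2·P6 via (39.825,9.975): [(48.148, 8.0311) (63, 7.986) (63, 31) (45.351, 31)]  |A|=373.5911
8. ⊥bis P2·P7 via (49.155,8.47): [(47.263, 15.2987) (49.2776, 8.0277) (63, 7.986) (63, 31) (45.351, 31)]  |A|=369.488
9. canonical 5-gon: [(47.263, 15.2987) (49.2776, 8.0277) (63, 7.986) (63, 31) (45.351, 31)]
10. shoelace: 369.488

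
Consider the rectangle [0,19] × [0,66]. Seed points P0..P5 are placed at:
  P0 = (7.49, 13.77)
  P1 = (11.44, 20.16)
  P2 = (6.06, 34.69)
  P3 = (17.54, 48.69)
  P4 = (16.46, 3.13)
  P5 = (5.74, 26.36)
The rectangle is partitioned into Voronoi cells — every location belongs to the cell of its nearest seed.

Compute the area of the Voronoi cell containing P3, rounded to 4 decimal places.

Area of P3's cell: 426.0560

1. box [0,19]×[0,66]: [(0, 0) (19, 0) (19, 66) (0, 66)]
2. ⊥bis P3·P0 via (12.515,31.23): [(0, 34.8318) (19, 29.3636) (19, 66) (0, 66)]  |A|=644.1433
3. ⊥bis P3·P1 via (14.49,34.425): [(0, 37.5231) (19, 33.4607) (19, 66) (0, 66)]  |A|=579.6537
4. ⊥bis P3·P2 via (11.8,41.69): [(0, 51.366) (19, 35.786) (19, 66) (0, 66)]  |A|=426.056
5. ⊥bis P3·P4 via (17,25.91): [(0, 51.366) (19, 35.786) (19, 66) (0, 66)]  |A|=426.056
6. ⊥bis P3·P5 via (11.64,37.525): [(0, 51.366) (19, 35.786) (19, 66) (0, 66)]  |A|=426.056
7. canonical 4-gon: [(0, 51.366) (19, 35.786) (19, 66) (0, 66)]
8. shoelace: 426.056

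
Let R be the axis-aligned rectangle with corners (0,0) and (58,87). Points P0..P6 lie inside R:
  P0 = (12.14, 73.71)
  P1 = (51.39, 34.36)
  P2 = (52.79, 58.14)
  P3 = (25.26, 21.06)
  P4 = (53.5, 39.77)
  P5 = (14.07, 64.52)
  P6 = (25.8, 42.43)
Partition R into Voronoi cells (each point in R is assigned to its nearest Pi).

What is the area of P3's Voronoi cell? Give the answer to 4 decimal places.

1. box [0,58]×[0,87]: [(0, 0) (58, 0) (58, 87) (0, 87)]
2. ⊥bis P3·P0 via (18.7,47.385): [(0, 42.7251) (0, 0) (58, 0) (58, 57.1783)]  |A|=2897.1978
3. ⊥bis P3·P1 via (38.325,27.71): [(27.2288, 49.5103) (0, 42.7251) (0, 0) (52.4292, 0)]  |A|=1879.5694
4. ⊥bis P3·P2 via (39.025,39.6): [(28.1715, 47.6582) (26.0668, 49.2208) (0, 42.7251) (0, 0) (52.4292, 0)]  |A|=1878.3569
5. ⊥bis P3·P4 via (39.38,30.415): [(28.8866, 46.2532) (27.747, 47.9734) (26.0668, 49.2208) (0, 42.7251) (0, 0) (52.4292, 0)]  |A|=1878.1714
6. ⊥bis P3·P5 via (19.665,42.79): [(29.3766, 45.2905) (0, 37.7267) (0, 0) (52.4292, 0)]  |A|=1741.4148
7. ⊥bis P3·P6 via (25.53,31.745): [(36.4112, 31.47) (0, 32.3901) (0, 0) (52.4292, 0)]  |A|=1414.6557
8. canonical 4-gon: [(36.4112, 31.47) (0, 32.3901) (0, 0) (52.4292, 0)]
9. shoelace: 1414.6557

Area of P3's cell: 1414.6557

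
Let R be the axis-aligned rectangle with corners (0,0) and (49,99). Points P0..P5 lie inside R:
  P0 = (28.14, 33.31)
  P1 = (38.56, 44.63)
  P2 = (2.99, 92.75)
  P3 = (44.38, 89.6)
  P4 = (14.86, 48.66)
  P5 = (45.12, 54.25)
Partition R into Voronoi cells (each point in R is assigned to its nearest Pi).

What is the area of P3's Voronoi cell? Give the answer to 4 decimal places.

Area of P3's cell: 696.4160

1. box [0,49]×[0,99]: [(0, 0) (49, 0) (49, 99) (0, 99)]
2. ⊥bis P3·P0 via (36.26,61.455): [(0, 71.9162) (49, 57.7794) (49, 99) (0, 99)]  |A|=1673.4563
3. ⊥bis P3·P1 via (41.47,67.115): [(0, 72.482) (49, 66.1405) (49, 99) (0, 99)]  |A|=1454.7487
4. ⊥bis P3·P2 via (23.685,91.175): [(22.0452, 69.6289) (49, 66.1405) (49, 99) (24.2805, 99)]  |A|=805.8791
5. ⊥bis P3·P4 via (29.62,69.13): [(22.4033, 74.3337) (30.4336, 68.5433) (49, 66.1405) (49, 99) (24.2805, 99)]  |A|=785.9522
6. ⊥bis P3·P5 via (44.75,71.925): [(22.4033, 74.3337) (26.28, 71.5384) (49, 72.014) (49, 99) (24.2805, 99)]  |A|=696.416
7. canonical 5-gon: [(22.4033, 74.3337) (26.28, 71.5384) (49, 72.014) (49, 99) (24.2805, 99)]
8. shoelace: 696.416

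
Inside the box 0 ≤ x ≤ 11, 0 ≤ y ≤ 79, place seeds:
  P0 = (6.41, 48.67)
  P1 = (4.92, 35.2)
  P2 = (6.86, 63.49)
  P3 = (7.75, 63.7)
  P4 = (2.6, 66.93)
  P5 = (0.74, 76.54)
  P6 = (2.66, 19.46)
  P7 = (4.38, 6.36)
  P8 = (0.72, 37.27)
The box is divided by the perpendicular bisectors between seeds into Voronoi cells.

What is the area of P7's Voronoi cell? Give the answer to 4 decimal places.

Area of P7's cell: 144.8697

1. box [0,11]×[0,79]: [(0, 0) (11, 0) (11, 79) (0, 79)]
2. ⊥bis P7·P0 via (5.395,27.515): [(0, 27.7738) (0, 0) (11, 0) (11, 27.2461)]  |A|=302.6096
3. ⊥bis P7·P1 via (4.65,20.78): [(0, 20.8671) (0, 0) (11, 0) (11, 20.6611)]  |A|=228.4049
4. ⊥bis P7·P2 via (5.62,34.925): [(0, 20.8671) (0, 0) (11, 0) (11, 20.6611)]  |A|=228.4049
5. ⊥bis P7·P3 via (6.065,35.03): [(0, 20.8671) (0, 0) (11, 0) (11, 20.6611)]  |A|=228.4049
6. ⊥bis P7·P4 via (3.49,36.645): [(0, 20.8671) (0, 0) (11, 0) (11, 20.6611)]  |A|=228.4049
7. ⊥bis P7·P5 via (2.56,41.45): [(0, 20.8671) (0, 0) (11, 0) (11, 20.6611)]  |A|=228.4049
8. ⊥bis P7·P6 via (3.52,12.91): [(0, 12.4478) (0, 0) (11, 0) (11, 13.8921)]  |A|=144.8697
9. ⊥bis P7·P8 via (2.55,21.815): [(0, 12.4478) (0, 0) (11, 0) (11, 13.8921)]  |A|=144.8697
10. canonical 4-gon: [(0, 12.4478) (0, 0) (11, 0) (11, 13.8921)]
11. shoelace: 144.8697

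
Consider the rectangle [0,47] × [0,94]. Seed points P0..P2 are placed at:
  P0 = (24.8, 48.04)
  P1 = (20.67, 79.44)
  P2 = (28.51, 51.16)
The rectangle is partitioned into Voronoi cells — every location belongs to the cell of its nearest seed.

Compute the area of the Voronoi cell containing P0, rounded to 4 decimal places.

Area of P0's cell: 2347.7043

1. box [0,47]×[0,94]: [(0, 0) (47, 0) (47, 94) (0, 94)]
2. ⊥bis P0·P1 via (22.735,63.74): [(0, 60.7497) (0, 0) (47, 0) (47, 66.9315)]  |A|=3000.5091
3. ⊥bis P0·P2 via (26.655,49.6): [(15.5576, 62.796) (0, 60.7497) (0, 0) (47, 0) (47, 25.4077)]  |A|=2347.7043
4. canonical 5-gon: [(15.5576, 62.796) (0, 60.7497) (0, 0) (47, 0) (47, 25.4077)]
5. shoelace: 2347.7043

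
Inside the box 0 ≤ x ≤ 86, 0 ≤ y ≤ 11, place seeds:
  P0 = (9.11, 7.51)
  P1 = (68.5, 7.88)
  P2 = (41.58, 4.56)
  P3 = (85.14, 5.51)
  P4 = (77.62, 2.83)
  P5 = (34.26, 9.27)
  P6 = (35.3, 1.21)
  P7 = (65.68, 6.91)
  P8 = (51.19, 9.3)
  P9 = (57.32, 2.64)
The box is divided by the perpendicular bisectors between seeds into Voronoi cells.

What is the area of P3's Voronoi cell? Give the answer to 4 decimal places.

1. box [0,86]×[0,11]: [(0, 0) (86, 0) (86, 11) (0, 11)]
2. ⊥bis P3·P0 via (47.125,6.51): [(46.9538, 0) (86, 0) (86, 11) (47.2431, 11)]  |A|=427.9173
3. ⊥bis P3·P1 via (76.82,6.695): [(75.8664, 0) (86, 0) (86, 11) (77.4332, 11)]  |A|=102.8522
4. ⊥bis P3·P2 via (63.36,5.035): [(75.8664, 0) (86, 0) (86, 11) (77.4332, 11)]  |A|=102.8522
5. ⊥bis P3·P4 via (81.38,4.17): [(82.8661, 0) (86, 0) (86, 11) (78.9459, 11)]  |A|=56.0339
6. ⊥bis P3·P5 via (59.7,7.39): [(82.8661, 0) (86, 0) (86, 11) (78.9459, 11)]  |A|=56.0339
7. ⊥bis P3·P6 via (60.22,3.36): [(82.8661, 0) (86, 0) (86, 11) (78.9459, 11)]  |A|=56.0339
8. ⊥bis P3·P7 via (75.41,6.21): [(82.8661, 0) (86, 0) (86, 11) (78.9459, 11)]  |A|=56.0339
9. ⊥bis P3·P8 via (68.165,7.405): [(82.8661, 0) (86, 0) (86, 11) (78.9459, 11)]  |A|=56.0339
10. ⊥bis P3·P9 via (71.23,4.075): [(82.8661, 0) (86, 0) (86, 11) (78.9459, 11)]  |A|=56.0339
11. canonical 4-gon: [(82.8661, 0) (86, 0) (86, 11) (78.9459, 11)]
12. shoelace: 56.0339

Area of P3's cell: 56.0339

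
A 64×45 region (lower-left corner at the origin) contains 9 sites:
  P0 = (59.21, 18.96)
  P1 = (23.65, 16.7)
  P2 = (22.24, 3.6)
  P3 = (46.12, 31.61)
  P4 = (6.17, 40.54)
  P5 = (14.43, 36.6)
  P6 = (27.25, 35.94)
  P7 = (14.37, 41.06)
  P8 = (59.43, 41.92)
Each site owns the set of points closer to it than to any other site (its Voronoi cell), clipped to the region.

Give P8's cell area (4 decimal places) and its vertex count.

Area of P8's cell: 174.2986 (4 vertices)

1. box [0,64]×[0,45]: [(0, 0) (64, 0) (64, 45) (0, 45)]
2. ⊥bis P8·P0 via (59.32,30.44): [(0, 31.0084) (64, 30.3952) (64, 45) (0, 45)]  |A|=915.0863
3. ⊥bis P8·P1 via (41.54,29.31): [(40.6172, 30.6192) (64, 30.3952) (64, 45) (30.4807, 45)]  |A|=411.7682
4. ⊥bis P8·P2 via (40.835,22.76): [(40.6172, 30.6192) (64, 30.3952) (64, 45) (30.4807, 45)]  |A|=411.7682
5. ⊥bis P8·P3 via (52.775,36.765): [(57.6621, 30.4559) (64, 30.3952) (64, 45) (46.3961, 45)]  |A|=174.2986
6. ⊥bis P8·P4 via (32.8,41.23): [(57.6621, 30.4559) (64, 30.3952) (64, 45) (46.3961, 45)]  |A|=174.2986
7. ⊥bis P8·P5 via (36.93,39.26): [(57.6621, 30.4559) (64, 30.3952) (64, 45) (46.3961, 45)]  |A|=174.2986
8. ⊥bis P8·P6 via (43.34,38.93): [(57.6621, 30.4559) (64, 30.3952) (64, 45) (46.3961, 45)]  |A|=174.2986
9. ⊥bis P8·P7 via (36.9,41.49): [(57.6621, 30.4559) (64, 30.3952) (64, 45) (46.3961, 45)]  |A|=174.2986
10. canonical 4-gon: [(57.6621, 30.4559) (64, 30.3952) (64, 45) (46.3961, 45)]
11. shoelace: 174.2986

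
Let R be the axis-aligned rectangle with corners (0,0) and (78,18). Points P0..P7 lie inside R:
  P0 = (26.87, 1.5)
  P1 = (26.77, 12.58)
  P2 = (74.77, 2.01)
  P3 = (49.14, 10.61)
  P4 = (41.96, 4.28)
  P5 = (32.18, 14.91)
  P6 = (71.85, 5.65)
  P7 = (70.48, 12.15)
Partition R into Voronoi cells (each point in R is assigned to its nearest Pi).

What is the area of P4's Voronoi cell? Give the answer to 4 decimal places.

1. box [0,78]×[0,18]: [(0, 0) (78, 0) (78, 18) (0, 18)]
2. ⊥bis P4·P0 via (34.415,2.89): [(34.9474, 0) (78, 0) (78, 18) (31.6313, 18)]  |A|=804.7914
3. ⊥bis P4·P1 via (34.365,8.43): [(33.6391, 7.1015) (34.9474, 0) (78, 0) (78, 18) (39.5942, 18)]  |A|=761.4
4. ⊥bis P4·P2 via (58.365,3.145): [(33.6391, 7.1015) (34.9474, 0) (58.1474, 0) (59.3928, 18) (39.5942, 18)]  |A|=415.2616
5. ⊥bis P4·P3 via (45.55,7.445): [(38.3125, 15.6544) (33.6391, 7.1015) (34.9474, 0) (52.1136, 0)]  |A|=156.5521
6. ⊥bis P4·P5 via (37.07,9.595): [(40.7056, 12.9399) (33.7436, 6.5346) (34.9474, 0) (52.1136, 0)]  |A|=137.667
7. ⊥bis P4·P6 via (56.905,4.965): [(40.7056, 12.9399) (33.7436, 6.5346) (34.9474, 0) (52.1136, 0)]  |A|=137.667
8. ⊥bis P4·P7 via (56.22,8.215): [(40.7056, 12.9399) (33.7436, 6.5346) (34.9474, 0) (52.1136, 0)]  |A|=137.667
9. canonical 4-gon: [(40.7056, 12.9399) (33.7436, 6.5346) (34.9474, 0) (52.1136, 0)]
10. shoelace: 137.667

Area of P4's cell: 137.6670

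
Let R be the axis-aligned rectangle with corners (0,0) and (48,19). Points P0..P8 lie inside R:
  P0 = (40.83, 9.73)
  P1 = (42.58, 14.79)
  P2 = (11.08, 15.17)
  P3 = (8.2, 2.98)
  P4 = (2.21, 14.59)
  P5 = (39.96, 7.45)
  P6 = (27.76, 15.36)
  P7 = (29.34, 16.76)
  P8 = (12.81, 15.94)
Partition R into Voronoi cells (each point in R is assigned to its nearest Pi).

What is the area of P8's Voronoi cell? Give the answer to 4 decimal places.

1. box [0,48]×[0,19]: [(0, 0) (48, 0) (48, 19) (0, 19)]
2. ⊥bis P8·P0 via (26.82,12.835): [(0, 0) (23.9754, 0) (28.1863, 19) (0, 19)]  |A|=495.5366
3. ⊥bis P8·P1 via (27.695,15.365): [(0, 0) (23.9754, 0) (27.7613, 17.0824) (27.8354, 19) (0, 19)]  |A|=495.2001
4. ⊥bis P8·P2 via (11.945,15.555): [(18.8683, 0) (23.9754, 0) (27.7613, 17.0824) (27.8354, 19) (10.4117, 19)]  |A|=217.0401
5. ⊥bis P8·P3 via (10.505,9.46): [(15.439, 7.7049) (24.9345, 4.3273) (27.7613, 17.0824) (27.8354, 19) (10.4117, 19)]  |A|=175.2006
6. ⊥bis P8·P4 via (7.51,15.265): [(15.439, 7.7049) (24.9345, 4.3273) (27.7613, 17.0824) (27.8354, 19) (10.4117, 19)]  |A|=175.2006
7. ⊥bis P8·P5 via (26.385,11.695): [(15.439, 7.7049) (24.1665, 4.6005) (27.0111, 13.697) (27.7613, 17.0824) (27.8354, 19) (10.4117, 19)]  |A|=171.3191
8. ⊥bis P8·P6 via (20.285,15.65): [(15.439, 7.7049) (19.915, 6.1128) (20.415, 19) (10.4117, 19)]  |A|=85.7337
9. ⊥bis P8·P7 via (21.075,16.35): [(15.439, 7.7049) (19.915, 6.1128) (20.415, 19) (10.4117, 19)]  |A|=85.7337
10. canonical 4-gon: [(15.439, 7.7049) (19.915, 6.1128) (20.415, 19) (10.4117, 19)]
11. shoelace: 85.7337

Area of P8's cell: 85.7337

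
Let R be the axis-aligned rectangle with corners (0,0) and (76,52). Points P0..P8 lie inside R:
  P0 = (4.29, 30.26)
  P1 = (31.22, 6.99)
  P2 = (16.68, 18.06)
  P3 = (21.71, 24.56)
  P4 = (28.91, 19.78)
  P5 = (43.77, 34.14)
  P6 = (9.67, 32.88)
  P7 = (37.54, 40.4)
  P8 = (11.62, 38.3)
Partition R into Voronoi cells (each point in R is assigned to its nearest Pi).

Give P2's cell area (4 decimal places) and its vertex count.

Area of P2's cell: 435.7809 (7 vertices)

1. box [0,76]×[0,52]: [(0, 0) (76, 0) (76, 52) (0, 52)]
2. ⊥bis P2·P0 via (10.485,24.16): [(0, 13.5117) (0, 0) (76, 0) (76, 52) (37.8981, 52)]  |A|=3222.6839
3. ⊥bis P2·P1 via (23.95,12.525): [(0, 13.5117) (0, 0) (14.4141, 0) (54.0042, 52) (37.8981, 52)]  |A|=1049.5605
4. ⊥bis P2·P3 via (19.195,21.31): [(12.659, 26.3679) (0, 13.5117) (0, 0) (14.4141, 0) (26.3959, 15.7376)]  |A|=447.3348
5. ⊥bis P2·P4 via (22.795,18.92): [(22.8575, 18.4758) (12.659, 26.3679) (0, 13.5117) (0, 0) (14.4141, 0) (23.7342, 12.2416)]  |A|=437.5055
6. ⊥bis P2·P5 via (30.225,26.1): [(22.8575, 18.4758) (12.659, 26.3679) (0, 13.5117) (0, 0) (14.4141, 0) (23.7342, 12.2416)]  |A|=437.5055
7. ⊥bis P2·P6 via (13.175,25.47): [(22.8575, 18.4758) (13.5748, 25.6591) (10.5543, 24.2304) (0, 13.5117) (0, 0) (14.4141, 0) (23.7342, 12.2416)]  |A|=435.7809
8. ⊥bis P2·P7 via (27.11,29.23): [(22.8575, 18.4758) (13.5748, 25.6591) (10.5543, 24.2304) (0, 13.5117) (0, 0) (14.4141, 0) (23.7342, 12.2416)]  |A|=435.7809
9. ⊥bis P2·P8 via (14.15,28.18): [(22.8575, 18.4758) (13.5748, 25.6591) (10.5543, 24.2304) (0, 13.5117) (0, 0) (14.4141, 0) (23.7342, 12.2416)]  |A|=435.7809
10. canonical 7-gon: [(22.8575, 18.4758) (13.5748, 25.6591) (10.5543, 24.2304) (0, 13.5117) (0, 0) (14.4141, 0) (23.7342, 12.2416)]
11. shoelace: 435.7809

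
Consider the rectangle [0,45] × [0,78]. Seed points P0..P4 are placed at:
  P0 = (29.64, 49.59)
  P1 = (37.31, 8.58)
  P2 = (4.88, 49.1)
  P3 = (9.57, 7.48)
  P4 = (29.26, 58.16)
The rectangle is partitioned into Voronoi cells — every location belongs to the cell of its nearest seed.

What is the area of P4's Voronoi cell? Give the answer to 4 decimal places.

Area of P4's cell: 782.1823

1. box [0,45]×[0,78]: [(0, 0) (45, 0) (45, 78) (0, 78)]
2. ⊥bis P4·P0 via (29.45,53.875): [(0, 52.5692) (45, 54.5645) (45, 78) (0, 78)]  |A|=1099.4926
3. ⊥bis P4·P1 via (33.285,33.37): [(0, 52.5692) (45, 54.5645) (45, 78) (0, 78)]  |A|=1099.4926
4. ⊥bis P4·P2 via (17.07,53.63): [(17.1811, 53.331) (45, 54.5645) (45, 78) (8.0137, 78)]  |A|=782.1823
5. ⊥bis P4·P3 via (19.415,32.82): [(17.1811, 53.331) (45, 54.5645) (45, 78) (8.0137, 78)]  |A|=782.1823
6. canonical 4-gon: [(17.1811, 53.331) (45, 54.5645) (45, 78) (8.0137, 78)]
7. shoelace: 782.1823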